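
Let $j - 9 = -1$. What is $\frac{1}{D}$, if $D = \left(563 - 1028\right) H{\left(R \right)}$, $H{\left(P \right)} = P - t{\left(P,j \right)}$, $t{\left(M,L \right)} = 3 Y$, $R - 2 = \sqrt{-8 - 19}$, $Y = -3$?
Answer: $\frac{i}{465 \left(- 11 i + 3 \sqrt{3}\right)} \approx -0.00015984 + 7.5503 \cdot 10^{-5} i$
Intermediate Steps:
$R = 2 + 3 i \sqrt{3}$ ($R = 2 + \sqrt{-8 - 19} = 2 + \sqrt{-27} = 2 + 3 i \sqrt{3} \approx 2.0 + 5.1962 i$)
$j = 8$ ($j = 9 - 1 = 8$)
$t{\left(M,L \right)} = -9$ ($t{\left(M,L \right)} = 3 \left(-3\right) = -9$)
$H{\left(P \right)} = 9 + P$ ($H{\left(P \right)} = P - -9 = P + 9 = 9 + P$)
$D = -5115 - 1395 i \sqrt{3}$ ($D = \left(563 - 1028\right) \left(9 + \left(2 + 3 i \sqrt{3}\right)\right) = - 465 \left(11 + 3 i \sqrt{3}\right) = -5115 - 1395 i \sqrt{3} \approx -5115.0 - 2416.2 i$)
$\frac{1}{D} = \frac{1}{-5115 - 1395 i \sqrt{3}}$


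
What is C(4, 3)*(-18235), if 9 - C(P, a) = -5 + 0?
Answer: -255290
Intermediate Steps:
C(P, a) = 14 (C(P, a) = 9 - (-5 + 0) = 9 - 1*(-5) = 9 + 5 = 14)
C(4, 3)*(-18235) = 14*(-18235) = -255290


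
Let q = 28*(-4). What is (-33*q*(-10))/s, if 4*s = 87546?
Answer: -24640/14591 ≈ -1.6887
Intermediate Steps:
s = 43773/2 (s = (1/4)*87546 = 43773/2 ≈ 21887.)
q = -112
(-33*q*(-10))/s = (-33*(-112)*(-10))/(43773/2) = (3696*(-10))*(2/43773) = -36960*2/43773 = -24640/14591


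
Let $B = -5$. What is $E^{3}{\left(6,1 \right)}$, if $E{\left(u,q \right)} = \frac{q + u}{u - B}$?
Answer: $\frac{343}{1331} \approx 0.2577$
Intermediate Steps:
$E{\left(u,q \right)} = \frac{q + u}{5 + u}$ ($E{\left(u,q \right)} = \frac{q + u}{u - -5} = \frac{q + u}{u + 5} = \frac{q + u}{5 + u}$)
$E^{3}{\left(6,1 \right)} = \left(\frac{1 + 6}{5 + 6}\right)^{3} = \left(\frac{1}{11} \cdot 7\right)^{3} = \left(\frac{7}{11}\right)^{3} = \frac{343}{1331}$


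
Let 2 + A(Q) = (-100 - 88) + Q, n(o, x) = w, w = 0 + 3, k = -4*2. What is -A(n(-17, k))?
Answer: 187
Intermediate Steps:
k = -8
w = 3
n(o, x) = 3
A(Q) = -190 + Q (A(Q) = -2 + ((-100 - 88) + Q) = -2 + (-188 + Q) = -190 + Q)
-A(n(-17, k)) = -(-190 + 3) = -1*(-187) = 187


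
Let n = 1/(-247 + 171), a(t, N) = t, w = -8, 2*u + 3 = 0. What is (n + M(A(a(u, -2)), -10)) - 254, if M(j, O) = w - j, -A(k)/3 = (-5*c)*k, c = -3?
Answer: -25043/76 ≈ -329.51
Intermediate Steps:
u = -3/2 (u = -3/2 + (1/2)*0 = -3/2 + 0 = -3/2 ≈ -1.5000)
A(k) = -45*k (A(k) = -3*(-5*(-3))*k = -45*k)
M(j, O) = -8 - j
n = -1/76 (n = 1/(-76) = -1/76 ≈ -0.013158)
(n + M(A(a(u, -2)), -10)) - 254 = (-1/76 + (-8 - (-45)*(-3)/2)) - 254 = (-1/76 + (-8 - 1*135/2)) - 254 = (-1/76 + (-8 - 135/2)) - 254 = (-1/76 - 151/2) - 254 = -5739/76 - 254 = -25043/76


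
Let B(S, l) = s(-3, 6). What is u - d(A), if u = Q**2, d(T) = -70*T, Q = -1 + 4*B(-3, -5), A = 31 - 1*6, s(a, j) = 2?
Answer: 1799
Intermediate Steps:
B(S, l) = 2
A = 25 (A = 31 - 6 = 25)
Q = 7 (Q = -1 + 4*2 = -1 + 8 = 7)
u = 49 (u = 7**2 = 49)
u - d(A) = 49 - (-70)*25 = 49 - 1*(-1750) = 49 + 1750 = 1799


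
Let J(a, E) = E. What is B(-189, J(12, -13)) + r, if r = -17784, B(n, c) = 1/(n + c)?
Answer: -3592369/202 ≈ -17784.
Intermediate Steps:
B(n, c) = 1/(c + n)
B(-189, J(12, -13)) + r = 1/(-13 - 189) - 17784 = 1/(-202) - 17784 = -1/202 - 17784 = -3592369/202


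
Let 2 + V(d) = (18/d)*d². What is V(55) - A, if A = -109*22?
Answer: 3386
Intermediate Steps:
A = -2398
V(d) = -2 + 18*d (V(d) = -2 + (18/d)*d² = -2 + 18*d)
V(55) - A = (-2 + 18*55) - 1*(-2398) = (-2 + 990) + 2398 = 988 + 2398 = 3386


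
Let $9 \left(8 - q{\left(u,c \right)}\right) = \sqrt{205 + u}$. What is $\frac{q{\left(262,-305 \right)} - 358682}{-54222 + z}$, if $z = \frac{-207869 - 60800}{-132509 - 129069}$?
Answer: $\frac{93821227572}{14183013647} + \frac{261578 \sqrt{467}}{127647122823} \approx 6.6151$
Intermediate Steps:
$q{\left(u,c \right)} = 8 - \frac{\sqrt{205 + u}}{9}$
$z = \frac{268669}{261578}$ ($z = - \frac{268669}{-261578} = \left(-268669\right) \left(- \frac{1}{261578}\right) = \frac{268669}{261578} \approx 1.0271$)
$\frac{q{\left(262,-305 \right)} - 358682}{-54222 + z} = \frac{\left(8 - \frac{\sqrt{205 + 262}}{9}\right) - 358682}{-54222 + \frac{268669}{261578}} = \frac{\left(8 - \frac{\sqrt{467}}{9}\right) - 358682}{- \frac{14183013647}{261578}} = \left(-358674 - \frac{\sqrt{467}}{9}\right) \left(- \frac{261578}{14183013647}\right) = \frac{93821227572}{14183013647} + \frac{261578 \sqrt{467}}{127647122823}$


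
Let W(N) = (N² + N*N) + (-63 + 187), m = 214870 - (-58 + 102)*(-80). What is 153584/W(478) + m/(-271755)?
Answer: -322706122/690094647 ≈ -0.46763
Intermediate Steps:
m = 218390 (m = 214870 - 44*(-80) = 214870 - 1*(-3520) = 214870 + 3520 = 218390)
W(N) = 124 + 2*N² (W(N) = (N² + N²) + 124 = 2*N² + 124 = 124 + 2*N²)
153584/W(478) + m/(-271755) = 153584/(124 + 2*478²) + 218390/(-271755) = 153584/(124 + 2*228484) + 218390*(-1/271755) = 153584/(124 + 456968) - 43678/54351 = 153584/457092 - 43678/54351 = 153584*(1/457092) - 43678/54351 = 38396/114273 - 43678/54351 = -322706122/690094647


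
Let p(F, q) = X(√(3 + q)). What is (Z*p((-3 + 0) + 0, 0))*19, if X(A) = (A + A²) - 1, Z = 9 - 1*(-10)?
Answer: 722 + 361*√3 ≈ 1347.3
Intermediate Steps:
Z = 19 (Z = 9 + 10 = 19)
X(A) = -1 + A + A²
p(F, q) = 2 + q + √(3 + q) (p(F, q) = -1 + √(3 + q) + (√(3 + q))² = -1 + √(3 + q) + (3 + q) = 2 + q + √(3 + q))
(Z*p((-3 + 0) + 0, 0))*19 = (19*(2 + 0 + √(3 + 0)))*19 = (19*(2 + 0 + √3))*19 = (19*(2 + √3))*19 = (38 + 19*√3)*19 = 722 + 361*√3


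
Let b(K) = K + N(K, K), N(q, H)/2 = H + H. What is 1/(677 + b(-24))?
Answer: 1/557 ≈ 0.0017953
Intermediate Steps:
N(q, H) = 4*H (N(q, H) = 2*(H + H) = 2*(2*H) = 4*H)
b(K) = 5*K (b(K) = K + 4*K = 5*K)
1/(677 + b(-24)) = 1/(677 + 5*(-24)) = 1/(677 - 120) = 1/557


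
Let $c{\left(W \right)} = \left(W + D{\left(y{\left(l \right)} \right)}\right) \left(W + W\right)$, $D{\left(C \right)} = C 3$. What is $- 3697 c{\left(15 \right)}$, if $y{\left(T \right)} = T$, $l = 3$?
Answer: $-2661840$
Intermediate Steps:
$D{\left(C \right)} = 3 C$
$c{\left(W \right)} = 2 W \left(9 + W\right)$ ($c{\left(W \right)} = \left(W + 3 \cdot 3\right) \left(W + W\right) = \left(W + 9\right) 2 W = \left(9 + W\right) 2 W = 2 W \left(9 + W\right)$)
$- 3697 c{\left(15 \right)} = - 3697 \cdot 2 \cdot 15 \left(9 + 15\right) = - 3697 \cdot 2 \cdot 15 \cdot 24 = \left(-3697\right) 720 = -2661840$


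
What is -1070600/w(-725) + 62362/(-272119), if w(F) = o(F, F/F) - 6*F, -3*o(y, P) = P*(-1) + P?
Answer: -5832037522/23674353 ≈ -246.34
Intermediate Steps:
o(y, P) = 0 (o(y, P) = -(P*(-1) + P)/3 = -(-P + P)/3 = -⅓*0 = 0)
w(F) = -6*F (w(F) = 0 - 6*F = -6*F)
-1070600/w(-725) + 62362/(-272119) = -1070600/((-6*(-725))) + 62362/(-272119) = -1070600/4350 + 62362*(-1/272119) = -1070600*1/4350 - 62362/272119 = -21412/87 - 62362/272119 = -5832037522/23674353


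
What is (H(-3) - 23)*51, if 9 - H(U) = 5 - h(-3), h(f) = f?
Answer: -1122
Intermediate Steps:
H(U) = 1 (H(U) = 9 - (5 - 1*(-3)) = 9 - (5 + 3) = 9 - 1*8 = 9 - 8 = 1)
(H(-3) - 23)*51 = (1 - 23)*51 = -22*51 = -1122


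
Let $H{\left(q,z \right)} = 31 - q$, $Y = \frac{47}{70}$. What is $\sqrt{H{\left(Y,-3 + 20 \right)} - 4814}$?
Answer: $\frac{23 i \sqrt{44310}}{70} \approx 69.164 i$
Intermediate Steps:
$Y = \frac{47}{70}$ ($Y = 47 \cdot \frac{1}{70} = \frac{47}{70} \approx 0.67143$)
$\sqrt{H{\left(Y,-3 + 20 \right)} - 4814} = \sqrt{\left(31 - \frac{47}{70}\right) - 4814} = \sqrt{\frac{2123}{70} - 4814} = \sqrt{- \frac{334857}{70}} = \frac{23 i \sqrt{44310}}{70}$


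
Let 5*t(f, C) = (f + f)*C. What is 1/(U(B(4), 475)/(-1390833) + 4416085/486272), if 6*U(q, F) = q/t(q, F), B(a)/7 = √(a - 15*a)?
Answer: 192752096204160/1750480473287857 ≈ 0.11011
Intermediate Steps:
t(f, C) = 2*C*f/5 (t(f, C) = ((f + f)*C)/5 = ((2*f)*C)/5 = (2*C*f)/5 = 2*C*f/5)
B(a) = 7*√14*√(-a) (B(a) = 7*√(a - 15*a) = 7*√(-14*a) = 7*(√14*√(-a)) = 7*√14*√(-a))
U(q, F) = 5/(12*F) (U(q, F) = (q/((2*F*q/5)))/6 = (q*(5/(2*F*q)))/6 = (5/(2*F))/6 = 5/(12*F))
1/(U(B(4), 475)/(-1390833) + 4416085/486272) = 1/(((5/12)/475)/(-1390833) + 4416085/486272) = 1/(((5/12)*(1/475))*(-1/1390833) + 4416085*(1/486272)) = 1/((1/1140)*(-1/1390833) + 4416085/486272) = 1/(-1/1585549620 + 4416085/486272) = 1/(1750480473287857/192752096204160) = 192752096204160/1750480473287857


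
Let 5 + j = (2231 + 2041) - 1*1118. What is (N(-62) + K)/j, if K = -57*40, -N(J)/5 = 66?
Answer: -2610/3149 ≈ -0.82883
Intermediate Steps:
N(J) = -330 (N(J) = -5*66 = -330)
K = -2280
j = 3149 (j = -5 + ((2231 + 2041) - 1*1118) = -5 + (4272 - 1118) = -5 + 3154 = 3149)
(N(-62) + K)/j = (-330 - 2280)/3149 = -2610*1/3149 = -2610/3149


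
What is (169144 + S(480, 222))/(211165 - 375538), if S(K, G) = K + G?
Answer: -169846/164373 ≈ -1.0333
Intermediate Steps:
S(K, G) = G + K
(169144 + S(480, 222))/(211165 - 375538) = (169144 + (222 + 480))/(211165 - 375538) = (169144 + 702)/(-164373) = 169846*(-1/164373) = -169846/164373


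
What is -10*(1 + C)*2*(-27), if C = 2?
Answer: 1620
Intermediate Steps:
-10*(1 + C)*2*(-27) = -10*(1 + 2)*2*(-27) = -30*2*(-27) = -10*6*(-27) = -60*(-27) = 1620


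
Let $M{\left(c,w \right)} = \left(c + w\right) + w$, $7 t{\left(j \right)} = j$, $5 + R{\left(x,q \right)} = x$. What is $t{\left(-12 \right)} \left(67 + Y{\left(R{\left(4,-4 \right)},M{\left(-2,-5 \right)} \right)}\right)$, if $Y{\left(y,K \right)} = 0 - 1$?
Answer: $- \frac{792}{7} \approx -113.14$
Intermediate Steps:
$R{\left(x,q \right)} = -5 + x$
$t{\left(j \right)} = \frac{j}{7}$
$M{\left(c,w \right)} = c + 2 w$
$Y{\left(y,K \right)} = -1$
$t{\left(-12 \right)} \left(67 + Y{\left(R{\left(4,-4 \right)},M{\left(-2,-5 \right)} \right)}\right) = \frac{1}{7} \left(-12\right) \left(67 - 1\right) = \left(- \frac{12}{7}\right) 66 = - \frac{792}{7}$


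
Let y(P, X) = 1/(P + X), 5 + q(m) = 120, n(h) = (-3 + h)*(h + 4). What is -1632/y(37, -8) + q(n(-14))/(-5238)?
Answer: -247904179/5238 ≈ -47328.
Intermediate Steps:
n(h) = (-3 + h)*(4 + h)
q(m) = 115 (q(m) = -5 + 120 = 115)
-1632/y(37, -8) + q(n(-14))/(-5238) = -1632/(1/(37 - 8)) + 115/(-5238) = -1632/(1/29) + 115*(-1/5238) = -1632/1/29 - 115/5238 = -1632*29 - 115/5238 = -47328 - 115/5238 = -247904179/5238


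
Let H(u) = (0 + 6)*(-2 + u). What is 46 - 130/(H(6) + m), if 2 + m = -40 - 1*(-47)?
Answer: 1204/29 ≈ 41.517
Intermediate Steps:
m = 5 (m = -2 + (-40 - 1*(-47)) = -2 + (-40 + 47) = -2 + 7 = 5)
H(u) = -12 + 6*u (H(u) = 6*(-2 + u) = -12 + 6*u)
46 - 130/(H(6) + m) = 46 - 130/((-12 + 6*6) + 5) = 46 - 130/((-12 + 36) + 5) = 46 - 130/(24 + 5) = 46 - 130/29 = 1204/29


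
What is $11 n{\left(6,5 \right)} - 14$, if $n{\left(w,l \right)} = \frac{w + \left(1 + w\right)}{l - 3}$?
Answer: $\frac{115}{2} \approx 57.5$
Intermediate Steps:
$n{\left(w,l \right)} = \frac{1 + 2 w}{-3 + l}$
$11 n{\left(6,5 \right)} - 14 = 11 \frac{1 + 2 \cdot 6}{-3 + 5} - 14 = 11 \frac{1 + 12}{2} - 14 = 11 \cdot \frac{1}{2} \cdot 13 - 14 = 11 \cdot \frac{13}{2} - 14 = \frac{143}{2} - 14 = \frac{115}{2}$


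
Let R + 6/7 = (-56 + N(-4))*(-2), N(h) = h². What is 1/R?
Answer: 7/554 ≈ 0.012635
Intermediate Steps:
R = 554/7 (R = -6/7 + (-56 + (-4)²)*(-2) = -6/7 + (-56 + 16)*(-2) = -6/7 - 40*(-2) = -6/7 + 80 = 554/7 ≈ 79.143)
1/R = 1/(554/7) = 7/554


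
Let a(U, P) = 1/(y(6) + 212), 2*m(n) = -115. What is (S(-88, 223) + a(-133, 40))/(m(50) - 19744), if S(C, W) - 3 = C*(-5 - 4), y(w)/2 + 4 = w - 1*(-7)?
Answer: -182851/4554345 ≈ -0.040149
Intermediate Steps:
m(n) = -115/2 (m(n) = (1/2)*(-115) = -115/2)
y(w) = 6 + 2*w (y(w) = -8 + 2*(w - 1*(-7)) = -8 + 2*(w + 7) = -8 + 2*(7 + w) = -8 + (14 + 2*w) = 6 + 2*w)
a(U, P) = 1/230 (a(U, P) = 1/((6 + 2*6) + 212) = 1/((6 + 12) + 212) = 1/(18 + 212) = 1/230)
S(C, W) = 3 - 9*C (S(C, W) = 3 + C*(-5 - 4) = 3 + C*(-9) = 3 - 9*C)
(S(-88, 223) + a(-133, 40))/(m(50) - 19744) = ((3 - 9*(-88)) + 1/230)/(-115/2 - 19744) = ((3 + 792) + 1/230)/(-39603/2) = (795 + 1/230)*(-2/39603) = (182851/230)*(-2/39603) = -182851/4554345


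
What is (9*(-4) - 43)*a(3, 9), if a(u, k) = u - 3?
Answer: 0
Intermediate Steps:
a(u, k) = -3 + u
(9*(-4) - 43)*a(3, 9) = (9*(-4) - 43)*(-3 + 3) = (-36 - 43)*0 = -79*0 = 0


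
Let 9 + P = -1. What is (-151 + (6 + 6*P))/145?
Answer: -41/29 ≈ -1.4138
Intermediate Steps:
P = -10 (P = -9 - 1 = -10)
(-151 + (6 + 6*P))/145 = (-151 + (6 + 6*(-10)))/145 = (-151 + (6 - 60))/145 = (-151 - 54)/145 = (1/145)*(-205) = -41/29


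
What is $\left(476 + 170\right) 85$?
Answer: $54910$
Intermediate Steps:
$\left(476 + 170\right) 85 = 646 \cdot 85 = 54910$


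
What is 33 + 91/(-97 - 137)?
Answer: 587/18 ≈ 32.611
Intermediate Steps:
33 + 91/(-97 - 137) = 33 + 91/(-234) = 33 - 1/234*91 = 33 - 7/18 = 587/18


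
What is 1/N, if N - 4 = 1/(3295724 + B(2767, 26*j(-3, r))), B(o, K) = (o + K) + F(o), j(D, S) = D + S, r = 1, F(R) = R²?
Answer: 10954728/43818913 ≈ 0.25000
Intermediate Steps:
B(o, K) = K + o + o² (B(o, K) = (o + K) + o² = (K + o) + o² = K + o + o²)
N = 43818913/10954728 (N = 4 + 1/(3295724 + (26*(-3 + 1) + 2767 + 2767²)) = 4 + 1/(3295724 + (26*(-2) + 2767 + 7656289)) = 4 + 1/(3295724 + (-52 + 2767 + 7656289)) = 4 + 1/(3295724 + 7659004) = 4 + 1/10954728 = 43818913/10954728 ≈ 4.0000)
1/N = 1/(43818913/10954728) = 10954728/43818913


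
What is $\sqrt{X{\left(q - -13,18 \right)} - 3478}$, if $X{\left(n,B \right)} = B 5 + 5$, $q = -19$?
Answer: $i \sqrt{3383} \approx 58.164 i$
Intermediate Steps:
$X{\left(n,B \right)} = 5 + 5 B$ ($X{\left(n,B \right)} = 5 B + 5 = 5 + 5 B$)
$\sqrt{X{\left(q - -13,18 \right)} - 3478} = \sqrt{\left(5 + 5 \cdot 18\right) - 3478} = \sqrt{\left(5 + 90\right) - 3478} = \sqrt{95 - 3478} = \sqrt{-3383} = i \sqrt{3383}$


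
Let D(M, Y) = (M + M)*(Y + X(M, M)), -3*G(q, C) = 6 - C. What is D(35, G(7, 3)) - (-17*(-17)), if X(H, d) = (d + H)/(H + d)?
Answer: -289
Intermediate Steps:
X(H, d) = 1 (X(H, d) = (H + d)/(H + d) = 1)
G(q, C) = -2 + C/3 (G(q, C) = -(6 - C)/3 = -2 + C/3)
D(M, Y) = 2*M*(1 + Y) (D(M, Y) = (M + M)*(Y + 1) = (2*M)*(1 + Y) = 2*M*(1 + Y))
D(35, G(7, 3)) - (-17*(-17)) = 2*35*(1 + (-2 + (1/3)*3)) - (-17*(-17)) = 2*35*(1 + (-2 + 1)) - 289 = 2*35*(1 - 1) - 1*289 = 2*35*0 - 289 = 0 - 289 = -289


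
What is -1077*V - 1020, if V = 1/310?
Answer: -317277/310 ≈ -1023.5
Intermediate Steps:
V = 1/310 ≈ 0.0032258
-1077*V - 1020 = -1077*1/310 - 1020 = -1077/310 - 1020 = -317277/310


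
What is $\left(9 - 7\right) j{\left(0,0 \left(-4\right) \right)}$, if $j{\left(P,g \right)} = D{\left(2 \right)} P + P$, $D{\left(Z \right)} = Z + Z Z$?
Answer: $0$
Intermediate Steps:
$D{\left(Z \right)} = Z + Z^{2}$
$j{\left(P,g \right)} = 7 P$ ($j{\left(P,g \right)} = 2 \left(1 + 2\right) P + P = 2 \cdot 3 P + P = 6 P + P = 7 P$)
$\left(9 - 7\right) j{\left(0,0 \left(-4\right) \right)} = \left(9 - 7\right) 7 \cdot 0 = 2 \cdot 0 = 0$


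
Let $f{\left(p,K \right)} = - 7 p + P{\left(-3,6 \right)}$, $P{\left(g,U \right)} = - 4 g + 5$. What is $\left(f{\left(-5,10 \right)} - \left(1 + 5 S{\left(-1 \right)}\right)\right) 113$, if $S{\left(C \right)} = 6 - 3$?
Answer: $4068$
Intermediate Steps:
$P{\left(g,U \right)} = 5 - 4 g$
$f{\left(p,K \right)} = 17 - 7 p$ ($f{\left(p,K \right)} = - 7 p + \left(5 - -12\right) = - 7 p + \left(5 + 12\right) = - 7 p + 17 = 17 - 7 p$)
$S{\left(C \right)} = 3$
$\left(f{\left(-5,10 \right)} - \left(1 + 5 S{\left(-1 \right)}\right)\right) 113 = \left(\left(17 - -35\right) - 16\right) 113 = \left(\left(17 + 35\right) - 16\right) 113 = \left(52 - 16\right) 113 = 36 \cdot 113 = 4068$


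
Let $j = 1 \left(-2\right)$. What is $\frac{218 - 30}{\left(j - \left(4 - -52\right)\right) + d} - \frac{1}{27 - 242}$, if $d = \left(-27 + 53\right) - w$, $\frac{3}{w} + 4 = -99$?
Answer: $- \frac{4159967}{707995} \approx -5.8757$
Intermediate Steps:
$w = - \frac{3}{103}$ ($w = \frac{3}{-4 - 99} = \frac{3}{-103} = 3 \left(- \frac{1}{103}\right) = - \frac{3}{103} \approx -0.029126$)
$j = -2$
$d = \frac{2681}{103}$ ($d = \left(-27 + 53\right) - - \frac{3}{103} = 26 + \frac{3}{103} = \frac{2681}{103} \approx 26.029$)
$\frac{218 - 30}{\left(j - \left(4 - -52\right)\right) + d} - \frac{1}{27 - 242} = \frac{218 - 30}{\left(-2 - \left(4 - -52\right)\right) + \frac{2681}{103}} - \frac{1}{27 - 242} = \frac{188}{\left(-2 - \left(4 + 52\right)\right) + \frac{2681}{103}} - \frac{1}{-215} = \frac{188}{\left(-2 - 56\right) + \frac{2681}{103}} - - \frac{1}{215} = \frac{188}{\left(-2 - 56\right) + \frac{2681}{103}} + \frac{1}{215} = \frac{188}{-58 + \frac{2681}{103}} + \frac{1}{215} = \frac{188}{- \frac{3293}{103}} + \frac{1}{215} = 188 \left(- \frac{103}{3293}\right) + \frac{1}{215} = - \frac{19364}{3293} + \frac{1}{215} = - \frac{4159967}{707995}$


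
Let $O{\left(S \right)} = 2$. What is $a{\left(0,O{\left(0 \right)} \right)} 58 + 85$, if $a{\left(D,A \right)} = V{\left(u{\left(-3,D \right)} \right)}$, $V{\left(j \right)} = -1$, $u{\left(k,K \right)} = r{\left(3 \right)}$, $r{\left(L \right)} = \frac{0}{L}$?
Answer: $27$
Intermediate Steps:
$r{\left(L \right)} = 0$
$u{\left(k,K \right)} = 0$
$a{\left(D,A \right)} = -1$
$a{\left(0,O{\left(0 \right)} \right)} 58 + 85 = \left(-1\right) 58 + 85 = -58 + 85 = 27$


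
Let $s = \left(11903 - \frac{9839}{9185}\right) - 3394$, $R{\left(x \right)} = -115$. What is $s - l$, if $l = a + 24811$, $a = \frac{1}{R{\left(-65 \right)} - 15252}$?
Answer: $- \frac{209191960638}{12831445} \approx -16303.0$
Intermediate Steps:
$a = - \frac{1}{15367}$ ($a = \frac{1}{-115 - 15252} = \frac{1}{-15367} = - \frac{1}{15367} \approx -6.5075 \cdot 10^{-5}$)
$s = \frac{78145326}{9185}$ ($s = \left(11903 - \frac{9839}{9185}\right) - 3394 = \frac{109319216}{9185} - 3394 = \frac{78145326}{9185} \approx 8507.9$)
$l = \frac{381270636}{15367}$ ($l = - \frac{1}{15367} + 24811 = \frac{381270636}{15367} \approx 24811.0$)
$s - l = \frac{78145326}{9185} - \frac{381270636}{15367} = - \frac{209191960638}{12831445}$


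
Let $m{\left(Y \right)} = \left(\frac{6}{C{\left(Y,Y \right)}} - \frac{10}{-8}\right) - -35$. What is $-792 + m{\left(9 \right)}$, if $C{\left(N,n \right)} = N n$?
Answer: $- \frac{81613}{108} \approx -755.68$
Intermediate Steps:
$m{\left(Y \right)} = \frac{145}{4} + \frac{6}{Y^{2}}$ ($m{\left(Y \right)} = \left(\frac{6}{Y Y} - \frac{10}{-8}\right) - -35 = \left(\frac{6}{Y^{2}} - - \frac{5}{4}\right) + 35 = \left(\frac{6}{Y^{2}} + \frac{5}{4}\right) + 35 = \left(\frac{5}{4} + \frac{6}{Y^{2}}\right) + 35 = \frac{145}{4} + \frac{6}{Y^{2}}$)
$-792 + m{\left(9 \right)} = -792 + \left(\frac{145}{4} + \frac{6}{81}\right) = -792 + \left(\frac{145}{4} + 6 \cdot \frac{1}{81}\right) = -792 + \left(\frac{145}{4} + \frac{2}{27}\right) = -792 + \frac{3923}{108} = - \frac{81613}{108}$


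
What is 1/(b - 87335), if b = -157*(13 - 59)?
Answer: -1/80113 ≈ -1.2482e-5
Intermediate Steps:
b = 7222 (b = -157*(-46) = 7222)
1/(b - 87335) = 1/(7222 - 87335) = 1/(-80113) = -1/80113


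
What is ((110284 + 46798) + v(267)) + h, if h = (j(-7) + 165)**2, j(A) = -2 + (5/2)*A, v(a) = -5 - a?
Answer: 711921/4 ≈ 1.7798e+5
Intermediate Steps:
j(A) = -2 + 5*A/2 (j(A) = -2 + (5*(1/2))*A = -2 + 5*A/2)
h = 84681/4 (h = ((-2 + (5/2)*(-7)) + 165)**2 = ((-2 - 35/2) + 165)**2 = (-39/2 + 165)**2 = (291/2)**2 = 84681/4 ≈ 21170.)
((110284 + 46798) + v(267)) + h = ((110284 + 46798) + (-5 - 1*267)) + 84681/4 = (157082 + (-5 - 267)) + 84681/4 = (157082 - 272) + 84681/4 = 156810 + 84681/4 = 711921/4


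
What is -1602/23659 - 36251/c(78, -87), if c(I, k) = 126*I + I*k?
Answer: -862535693/71970678 ≈ -11.985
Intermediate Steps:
-1602/23659 - 36251/c(78, -87) = -1602/23659 - 36251*1/(78*(126 - 87)) = -1602*1/23659 - 36251/(78*39) = -1602/23659 - 36251/3042 = -862535693/71970678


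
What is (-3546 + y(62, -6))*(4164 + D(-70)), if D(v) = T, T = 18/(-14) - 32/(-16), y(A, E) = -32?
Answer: -104309434/7 ≈ -1.4901e+7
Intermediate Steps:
T = 5/7 (T = 18*(-1/14) - 32*(-1/16) = -9/7 + 2 = 5/7 ≈ 0.71429)
D(v) = 5/7
(-3546 + y(62, -6))*(4164 + D(-70)) = (-3546 - 32)*(4164 + 5/7) = -3578*29153/7 = -104309434/7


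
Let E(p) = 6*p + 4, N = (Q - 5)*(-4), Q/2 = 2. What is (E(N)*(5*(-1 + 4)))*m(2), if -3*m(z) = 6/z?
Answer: -420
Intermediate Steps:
Q = 4 (Q = 2*2 = 4)
N = 4 (N = (4 - 5)*(-4) = -1*(-4) = 4)
m(z) = -2/z
E(p) = 4 + 6*p
(E(N)*(5*(-1 + 4)))*m(2) = ((4 + 6*4)*(5*(-1 + 4)))*(-2/2) = ((4 + 24)*(5*3))*(-2*1/2) = (28*15)*(-1) = 420*(-1) = -420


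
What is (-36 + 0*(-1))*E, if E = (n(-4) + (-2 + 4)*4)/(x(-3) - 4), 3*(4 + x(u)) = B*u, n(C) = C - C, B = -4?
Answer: 72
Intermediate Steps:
n(C) = 0
x(u) = -4 - 4*u/3 (x(u) = -4 + (-4*u)/3 = -4 - 4*u/3)
E = -2 (E = (0 + (-2 + 4)*4)/((-4 - 4/3*(-3)) - 4) = (0 + 2*4)/((-4 + 4) - 4) = (0 + 8)/(0 - 4) = 8/(-4) = 8*(-¼) = -2)
(-36 + 0*(-1))*E = (-36 + 0*(-1))*(-2) = (-36 + 0)*(-2) = -36*(-2) = 72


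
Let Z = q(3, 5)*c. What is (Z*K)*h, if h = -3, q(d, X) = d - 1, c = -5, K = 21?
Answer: 630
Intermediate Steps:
q(d, X) = -1 + d
Z = -10 (Z = (-1 + 3)*(-5) = 2*(-5) = -10)
(Z*K)*h = -10*21*(-3) = -210*(-3) = 630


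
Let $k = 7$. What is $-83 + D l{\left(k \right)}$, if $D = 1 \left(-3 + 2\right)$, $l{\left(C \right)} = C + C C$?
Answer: $-139$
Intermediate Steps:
$l{\left(C \right)} = C + C^{2}$
$D = -1$ ($D = 1 \left(-1\right) = -1$)
$-83 + D l{\left(k \right)} = -83 - 7 \left(1 + 7\right) = -83 - 7 \cdot 8 = -83 - 56 = -139$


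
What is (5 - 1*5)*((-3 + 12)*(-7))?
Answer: 0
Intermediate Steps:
(5 - 1*5)*((-3 + 12)*(-7)) = (5 - 5)*(9*(-7)) = 0*(-63) = 0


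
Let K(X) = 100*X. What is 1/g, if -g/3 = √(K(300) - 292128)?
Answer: I*√16383/196596 ≈ 0.00065106*I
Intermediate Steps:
g = -12*I*√16383 (g = -3*√(100*300 - 292128) = -3*√(30000 - 292128) = -12*I*√16383 ≈ -1536.0*I)
1/g = 1/(-12*I*√16383) = I*√16383/196596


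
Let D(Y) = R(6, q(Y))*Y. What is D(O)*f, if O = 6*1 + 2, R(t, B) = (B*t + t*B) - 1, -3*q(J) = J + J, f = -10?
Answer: 5200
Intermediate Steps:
q(J) = -2*J/3 (q(J) = -(J + J)/3 = -2*J/3)
R(t, B) = -1 + 2*B*t (R(t, B) = (B*t + B*t) - 1 = 2*B*t - 1 = -1 + 2*B*t)
O = 8 (O = 6 + 2 = 8)
D(Y) = Y*(-1 - 8*Y) (D(Y) = (-1 + 2*(-2*Y/3)*6)*Y = (-1 - 8*Y)*Y = Y*(-1 - 8*Y))
D(O)*f = (8*(-1 - 8*8))*(-10) = (8*(-1 - 64))*(-10) = (8*(-65))*(-10) = -520*(-10) = 5200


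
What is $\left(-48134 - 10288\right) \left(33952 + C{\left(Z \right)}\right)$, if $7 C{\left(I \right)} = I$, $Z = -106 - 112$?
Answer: $-1981724316$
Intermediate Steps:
$Z = -218$
$C{\left(I \right)} = \frac{I}{7}$
$\left(-48134 - 10288\right) \left(33952 + C{\left(Z \right)}\right) = \left(-48134 - 10288\right) \left(33952 + \frac{1}{7} \left(-218\right)\right) = - 58422 \left(33952 - \frac{218}{7}\right) = \left(-58422\right) \frac{237446}{7} = -1981724316$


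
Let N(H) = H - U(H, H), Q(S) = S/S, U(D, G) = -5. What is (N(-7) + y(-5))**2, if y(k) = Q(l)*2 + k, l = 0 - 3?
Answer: 25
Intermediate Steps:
l = -3
Q(S) = 1
y(k) = 2 + k (y(k) = 1*2 + k = 2 + k)
N(H) = 5 + H (N(H) = H - 1*(-5) = H + 5 = 5 + H)
(N(-7) + y(-5))**2 = ((5 - 7) + (2 - 5))**2 = (-2 - 3)**2 = (-5)**2 = 25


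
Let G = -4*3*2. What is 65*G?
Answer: -1560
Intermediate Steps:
G = -24 (G = -12*2 = -24)
65*G = 65*(-24) = -1560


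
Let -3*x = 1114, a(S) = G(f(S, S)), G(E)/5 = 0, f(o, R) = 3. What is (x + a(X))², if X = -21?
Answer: 1240996/9 ≈ 1.3789e+5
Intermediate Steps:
G(E) = 0 (G(E) = 5*0 = 0)
a(S) = 0
x = -1114/3 (x = -⅓*1114 = -1114/3 ≈ -371.33)
(x + a(X))² = (-1114/3 + 0)² = (-1114/3)² = 1240996/9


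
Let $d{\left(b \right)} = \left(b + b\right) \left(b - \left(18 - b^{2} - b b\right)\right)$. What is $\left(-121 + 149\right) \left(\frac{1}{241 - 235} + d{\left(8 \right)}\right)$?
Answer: $\frac{158606}{3} \approx 52869.0$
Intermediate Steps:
$d{\left(b \right)} = 2 b \left(-18 + b + 2 b^{2}\right)$ ($d{\left(b \right)} = 2 b \left(b + \left(\left(b^{2} + b^{2}\right) - 18\right)\right) = 2 b \left(b + \left(2 b^{2} - 18\right)\right) = 2 b \left(b + \left(-18 + 2 b^{2}\right)\right) = 2 b \left(-18 + b + 2 b^{2}\right)$)
$\left(-121 + 149\right) \left(\frac{1}{241 - 235} + d{\left(8 \right)}\right) = \left(-121 + 149\right) \left(\frac{1}{241 - 235} + 2 \cdot 8 \left(-18 + 8 + 2 \cdot 8^{2}\right)\right) = 28 \left(\frac{1}{6} + 2 \cdot 8 \left(-18 + 8 + 2 \cdot 64\right)\right) = 28 \left(\frac{1}{6} + 2 \cdot 8 \left(-18 + 8 + 128\right)\right) = 28 \left(\frac{1}{6} + 2 \cdot 8 \cdot 118\right) = 28 \left(\frac{1}{6} + 1888\right) = 28 \cdot \frac{11329}{6} = \frac{158606}{3}$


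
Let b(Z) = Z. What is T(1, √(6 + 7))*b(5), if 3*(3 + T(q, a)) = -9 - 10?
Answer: -140/3 ≈ -46.667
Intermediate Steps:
T(q, a) = -28/3 (T(q, a) = -3 + (-9 - 10)/3 = -3 + (⅓)*(-19) = -3 - 19/3 = -28/3)
T(1, √(6 + 7))*b(5) = -28/3*5 = -140/3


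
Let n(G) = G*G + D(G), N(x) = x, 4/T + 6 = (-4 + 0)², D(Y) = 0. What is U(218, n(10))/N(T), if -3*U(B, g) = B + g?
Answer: -265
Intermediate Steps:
T = ⅖ (T = 4/(-6 + (-4 + 0)²) = 4/(-6 + (-4)²) = 4/(-6 + 16) = 4/10 = 4*(⅒) = ⅖ ≈ 0.40000)
n(G) = G² (n(G) = G*G + 0 = G² + 0 = G²)
U(B, g) = -B/3 - g/3 (U(B, g) = -(B + g)/3 = -B/3 - g/3)
U(218, n(10))/N(T) = (-⅓*218 - ⅓*10²)/(⅖) = (-218/3 - ⅓*100)*(5/2) = (-218/3 - 100/3)*(5/2) = -106*5/2 = -265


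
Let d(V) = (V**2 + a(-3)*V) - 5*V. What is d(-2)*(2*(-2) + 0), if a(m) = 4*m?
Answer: -152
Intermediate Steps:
d(V) = V**2 - 17*V (d(V) = (V**2 + (4*(-3))*V) - 5*V = (V**2 - 12*V) - 5*V = V**2 - 17*V)
d(-2)*(2*(-2) + 0) = (-2*(-17 - 2))*(2*(-2) + 0) = (-2*(-19))*(-4 + 0) = 38*(-4) = -152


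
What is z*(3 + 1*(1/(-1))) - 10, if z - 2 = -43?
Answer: -92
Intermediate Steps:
z = -41 (z = 2 - 43 = -41)
z*(3 + 1*(1/(-1))) - 10 = -41*(3 + 1*(1/(-1))) - 10 = -41*(3 + 1*(1*(-1))) - 10 = -41*(3 + 1*(-1)) - 10 = -41*(3 - 1) - 10 = -41*2 - 10 = -82 - 10 = -92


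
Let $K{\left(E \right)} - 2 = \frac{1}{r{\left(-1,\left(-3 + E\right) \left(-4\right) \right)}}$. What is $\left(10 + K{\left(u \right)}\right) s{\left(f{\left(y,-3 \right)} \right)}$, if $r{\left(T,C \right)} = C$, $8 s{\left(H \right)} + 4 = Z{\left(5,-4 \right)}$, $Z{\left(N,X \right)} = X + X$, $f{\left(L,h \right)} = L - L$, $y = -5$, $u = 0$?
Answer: $- \frac{145}{8} \approx -18.125$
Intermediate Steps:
$f{\left(L,h \right)} = 0$
$Z{\left(N,X \right)} = 2 X$
$s{\left(H \right)} = - \frac{3}{2}$ ($s{\left(H \right)} = - \frac{1}{2} + \frac{2 \left(-4\right)}{8} = - \frac{1}{2} + \frac{1}{8} \left(-8\right) = - \frac{1}{2} - 1 = - \frac{3}{2}$)
$K{\left(E \right)} = 2 + \frac{1}{12 - 4 E}$ ($K{\left(E \right)} = 2 + \frac{1}{\left(-3 + E\right) \left(-4\right)} = 2 + \frac{1}{12 - 4 E}$)
$\left(10 + K{\left(u \right)}\right) s{\left(f{\left(y,-3 \right)} \right)} = \left(10 + \frac{-25 + 8 \cdot 0}{4 \left(-3 + 0\right)}\right) \left(- \frac{3}{2}\right) = \left(10 + \frac{-25 + 0}{4 \left(-3\right)}\right) \left(- \frac{3}{2}\right) = \left(10 + \frac{1}{4} \left(- \frac{1}{3}\right) \left(-25\right)\right) \left(- \frac{3}{2}\right) = \left(10 + \frac{25}{12}\right) \left(- \frac{3}{2}\right) = \frac{145}{12} \left(- \frac{3}{2}\right) = - \frac{145}{8}$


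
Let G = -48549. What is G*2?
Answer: -97098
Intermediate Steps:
G*2 = -48549*2 = -97098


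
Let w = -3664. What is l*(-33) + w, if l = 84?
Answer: -6436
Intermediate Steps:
l*(-33) + w = 84*(-33) - 3664 = -2772 - 3664 = -6436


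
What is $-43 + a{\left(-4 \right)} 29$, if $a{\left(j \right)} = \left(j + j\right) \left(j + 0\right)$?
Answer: $885$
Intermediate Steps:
$a{\left(j \right)} = 2 j^{2}$ ($a{\left(j \right)} = 2 j j = 2 j^{2}$)
$-43 + a{\left(-4 \right)} 29 = -43 + 2 \left(-4\right)^{2} \cdot 29 = -43 + 2 \cdot 16 \cdot 29 = -43 + 32 \cdot 29 = -43 + 928 = 885$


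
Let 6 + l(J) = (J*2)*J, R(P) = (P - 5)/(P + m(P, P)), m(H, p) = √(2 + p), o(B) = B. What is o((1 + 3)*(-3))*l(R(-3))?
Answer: -1272/25 - 2304*I/25 ≈ -50.88 - 92.16*I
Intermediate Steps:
R(P) = (-5 + P)/(P + √(2 + P)) (R(P) = (P - 5)/(P + √(2 + P)) = (-5 + P)/(P + √(2 + P)))
l(J) = -6 + 2*J² (l(J) = -6 + (J*2)*J = -6 + (2*J)*J = -6 + 2*J²)
o((1 + 3)*(-3))*l(R(-3)) = ((1 + 3)*(-3))*(-6 + 2*((-5 - 3)/(-3 + √(2 - 3)))²) = (4*(-3))*(-6 + 2*(-8/(-3 + √(-1)))²) = -12*(-6 + 2*(-8/(-3 + I))²) = -12*(-6 + 2*(((-3 - I)/10)*(-8))²) = -12*(-6 + 2*(-4*(-3 - I)/5)²) = -12*(-6 + 2*(16*(-3 - I)²/25)) = -12*(-6 + 32*(-3 - I)²/25) = 72 - 384*(-3 - I)²/25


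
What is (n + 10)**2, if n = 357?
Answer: 134689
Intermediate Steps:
(n + 10)**2 = (357 + 10)**2 = 367**2 = 134689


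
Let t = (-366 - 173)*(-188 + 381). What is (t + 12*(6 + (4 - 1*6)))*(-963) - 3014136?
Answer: 97117641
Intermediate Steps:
t = -104027 (t = -539*193 = -104027)
(t + 12*(6 + (4 - 1*6)))*(-963) - 3014136 = (-104027 + 12*(6 + (4 - 1*6)))*(-963) - 3014136 = (-104027 + 12*(6 + (4 - 6)))*(-963) - 3014136 = (-104027 + 12*(6 - 2))*(-963) - 3014136 = (-104027 + 12*4)*(-963) - 3014136 = (-104027 + 48)*(-963) - 3014136 = -103979*(-963) - 3014136 = 100131777 - 3014136 = 97117641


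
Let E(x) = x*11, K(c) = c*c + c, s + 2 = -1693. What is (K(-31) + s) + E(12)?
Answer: -633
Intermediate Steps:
s = -1695 (s = -2 - 1693 = -1695)
K(c) = c + c² (K(c) = c² + c = c + c²)
E(x) = 11*x
(K(-31) + s) + E(12) = (-31*(1 - 31) - 1695) + 11*12 = (-31*(-30) - 1695) + 132 = (930 - 1695) + 132 = -765 + 132 = -633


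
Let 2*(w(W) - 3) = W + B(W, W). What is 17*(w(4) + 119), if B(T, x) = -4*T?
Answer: 1972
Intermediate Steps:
w(W) = 3 - 3*W/2 (w(W) = 3 + (W - 4*W)/2 = 3 + (-3*W)/2 = 3 - 3*W/2)
17*(w(4) + 119) = 17*((3 - 3/2*4) + 119) = 17*((3 - 6) + 119) = 17*(-3 + 119) = 17*116 = 1972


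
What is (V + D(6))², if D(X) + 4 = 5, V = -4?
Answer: 9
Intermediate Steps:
D(X) = 1 (D(X) = -4 + 5 = 1)
(V + D(6))² = (-4 + 1)² = (-3)² = 9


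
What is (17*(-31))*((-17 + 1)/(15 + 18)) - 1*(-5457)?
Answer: 188513/33 ≈ 5712.5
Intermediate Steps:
(17*(-31))*((-17 + 1)/(15 + 18)) - 1*(-5457) = -(-8432)/33 + 5457 = -527*(-16/33) + 5457 = 8432/33 + 5457 = 188513/33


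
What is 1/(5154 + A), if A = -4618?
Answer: 1/536 ≈ 0.0018657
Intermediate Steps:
1/(5154 + A) = 1/(5154 - 4618) = 1/536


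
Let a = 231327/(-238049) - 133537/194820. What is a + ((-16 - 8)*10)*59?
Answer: -656771014984253/46376706180 ≈ -14162.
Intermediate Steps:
a = -76855475453/46376706180 (a = 231327*(-1/238049) - 133537*1/194820 = -231327/238049 - 133537/194820 = -76855475453/46376706180 ≈ -1.6572)
a + ((-16 - 8)*10)*59 = -76855475453/46376706180 + ((-16 - 8)*10)*59 = -76855475453/46376706180 - 24*10*59 = -76855475453/46376706180 - 240*59 = -76855475453/46376706180 - 14160 = -656771014984253/46376706180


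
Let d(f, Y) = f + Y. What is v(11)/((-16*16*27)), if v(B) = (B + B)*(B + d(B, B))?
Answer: -121/1152 ≈ -0.10503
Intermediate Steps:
d(f, Y) = Y + f
v(B) = 6*B² (v(B) = (B + B)*(B + (B + B)) = (2*B)*(B + 2*B) = (2*B)*(3*B) = 6*B²)
v(11)/((-16*16*27)) = (6*11²)/((-16*16*27)) = (6*121)/((-256*27)) = 726/(-6912) = 726*(-1/6912) = -121/1152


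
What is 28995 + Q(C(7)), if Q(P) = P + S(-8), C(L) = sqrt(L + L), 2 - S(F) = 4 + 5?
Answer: 28988 + sqrt(14) ≈ 28992.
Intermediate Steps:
S(F) = -7 (S(F) = 2 - (4 + 5) = 2 - 1*9 = 2 - 9 = -7)
C(L) = sqrt(2)*sqrt(L) (C(L) = sqrt(2*L) = sqrt(2)*sqrt(L))
Q(P) = -7 + P (Q(P) = P - 7 = -7 + P)
28995 + Q(C(7)) = 28995 + (-7 + sqrt(2)*sqrt(7)) = 28995 + (-7 + sqrt(14)) = 28988 + sqrt(14)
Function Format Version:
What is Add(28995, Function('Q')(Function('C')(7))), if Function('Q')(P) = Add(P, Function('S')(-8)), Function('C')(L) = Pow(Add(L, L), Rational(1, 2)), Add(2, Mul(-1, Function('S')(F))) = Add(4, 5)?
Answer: Add(28988, Pow(14, Rational(1, 2))) ≈ 28992.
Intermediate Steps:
Function('S')(F) = -7 (Function('S')(F) = Add(2, Mul(-1, Add(4, 5))) = Add(2, Mul(-1, 9)) = Add(2, -9) = -7)
Function('C')(L) = Mul(Pow(2, Rational(1, 2)), Pow(L, Rational(1, 2))) (Function('C')(L) = Pow(Mul(2, L), Rational(1, 2)) = Mul(Pow(2, Rational(1, 2)), Pow(L, Rational(1, 2))))
Function('Q')(P) = Add(-7, P) (Function('Q')(P) = Add(P, -7) = Add(-7, P))
Add(28995, Function('Q')(Function('C')(7))) = Add(28995, Add(-7, Mul(Pow(2, Rational(1, 2)), Pow(7, Rational(1, 2))))) = Add(28995, Add(-7, Pow(14, Rational(1, 2)))) = Add(28988, Pow(14, Rational(1, 2)))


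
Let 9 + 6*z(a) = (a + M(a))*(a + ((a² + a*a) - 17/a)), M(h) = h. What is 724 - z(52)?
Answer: -563453/6 ≈ -93909.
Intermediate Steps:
z(a) = -3/2 + a*(a - 17/a + 2*a²)/3 (z(a) = -3/2 + ((a + a)*(a + ((a² + a*a) - 17/a)))/6 = -3/2 + ((2*a)*(a + ((a² + a²) - 17/a)))/6 = -3/2 + ((2*a)*(a + (2*a² - 17/a)))/6 = -3/2 + ((2*a)*(a + (-17/a + 2*a²)))/6 = -3/2 + ((2*a)*(a - 17/a + 2*a²))/6 = -3/2 + (2*a*(a - 17/a + 2*a²))/6 = -3/2 + a*(a - 17/a + 2*a²)/3)
724 - z(52) = 724 - (-43/6 + (⅓)*52² + (⅔)*52³) = 724 - (-43/6 + (⅓)*2704 + (⅔)*140608) = 724 - (-43/6 + 2704/3 + 281216/3) = 724 - 1*567797/6 = 724 - 567797/6 = -563453/6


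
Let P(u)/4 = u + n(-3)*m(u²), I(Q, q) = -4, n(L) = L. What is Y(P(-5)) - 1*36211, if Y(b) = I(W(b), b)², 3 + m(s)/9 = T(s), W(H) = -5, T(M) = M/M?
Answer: -36195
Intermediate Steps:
T(M) = 1
m(s) = -18 (m(s) = -27 + 9*1 = -27 + 9 = -18)
P(u) = 216 + 4*u (P(u) = 4*(u - 3*(-18)) = 4*(u + 54) = 4*(54 + u) = 216 + 4*u)
Y(b) = 16 (Y(b) = (-4)² = 16)
Y(P(-5)) - 1*36211 = 16 - 1*36211 = 16 - 36211 = -36195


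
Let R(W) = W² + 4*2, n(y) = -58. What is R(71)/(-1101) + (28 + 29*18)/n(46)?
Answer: -149732/10643 ≈ -14.069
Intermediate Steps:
R(W) = 8 + W² (R(W) = W² + 8 = 8 + W²)
R(71)/(-1101) + (28 + 29*18)/n(46) = (8 + 71²)/(-1101) + (28 + 29*18)/(-58) = (8 + 5041)*(-1/1101) + (28 + 522)*(-1/58) = 5049*(-1/1101) + 550*(-1/58) = -1683/367 - 275/29 = -149732/10643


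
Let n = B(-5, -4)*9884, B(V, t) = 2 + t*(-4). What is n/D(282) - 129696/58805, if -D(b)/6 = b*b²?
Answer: -242523007699/109895607270 ≈ -2.2068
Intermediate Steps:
D(b) = -6*b³ (D(b) = -6*b*b² = -6*b³)
B(V, t) = 2 - 4*t
n = 177912 (n = (2 - 4*(-4))*9884 = (2 + 16)*9884 = 18*9884 = 177912)
n/D(282) - 129696/58805 = 177912/((-6*282³)) - 129696/58805 = 177912/((-6*22425768)) - 129696*1/58805 = 177912/(-134554608) - 129696/58805 = 177912*(-1/134554608) - 129696/58805 = -2471/1868814 - 129696/58805 = -242523007699/109895607270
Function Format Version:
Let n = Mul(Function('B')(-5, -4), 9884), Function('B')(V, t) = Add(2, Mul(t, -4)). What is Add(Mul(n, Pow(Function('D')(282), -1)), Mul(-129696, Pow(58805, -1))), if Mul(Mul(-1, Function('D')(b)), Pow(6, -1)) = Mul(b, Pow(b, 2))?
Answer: Rational(-242523007699, 109895607270) ≈ -2.2068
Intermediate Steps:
Function('D')(b) = Mul(-6, Pow(b, 3)) (Function('D')(b) = Mul(-6, Mul(b, Pow(b, 2))) = Mul(-6, Pow(b, 3)))
Function('B')(V, t) = Add(2, Mul(-4, t))
n = 177912 (n = Mul(Add(2, Mul(-4, -4)), 9884) = Mul(Add(2, 16), 9884) = Mul(18, 9884) = 177912)
Add(Mul(n, Pow(Function('D')(282), -1)), Mul(-129696, Pow(58805, -1))) = Add(Mul(177912, Pow(Mul(-6, Pow(282, 3)), -1)), Mul(-129696, Pow(58805, -1))) = Add(Mul(177912, Pow(Mul(-6, 22425768), -1)), Mul(-129696, Rational(1, 58805))) = Add(Mul(177912, Pow(-134554608, -1)), Rational(-129696, 58805)) = Add(Mul(177912, Rational(-1, 134554608)), Rational(-129696, 58805)) = Add(Rational(-2471, 1868814), Rational(-129696, 58805)) = Rational(-242523007699, 109895607270)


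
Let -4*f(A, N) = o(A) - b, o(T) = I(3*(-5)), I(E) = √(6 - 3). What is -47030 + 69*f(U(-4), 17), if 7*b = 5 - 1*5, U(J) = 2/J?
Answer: -47030 - 69*√3/4 ≈ -47060.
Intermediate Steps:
I(E) = √3
o(T) = √3
b = 0 (b = (5 - 1*5)/7 = (5 - 5)/7 = (⅐)*0 = 0)
f(A, N) = -√3/4 (f(A, N) = -(√3 - 1*0)/4 = -(√3 + 0)/4 = -√3/4)
-47030 + 69*f(U(-4), 17) = -47030 + 69*(-√3/4) = -47030 - 69*√3/4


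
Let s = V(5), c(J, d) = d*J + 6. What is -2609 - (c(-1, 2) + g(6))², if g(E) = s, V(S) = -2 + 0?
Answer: -2613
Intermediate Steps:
c(J, d) = 6 + J*d (c(J, d) = J*d + 6 = 6 + J*d)
V(S) = -2
s = -2
g(E) = -2
-2609 - (c(-1, 2) + g(6))² = -2609 - ((6 - 1*2) - 2)² = -2609 - ((6 - 2) - 2)² = -2609 - (4 - 2)² = -2609 - 1*2² = -2609 - 1*4 = -2609 - 4 = -2613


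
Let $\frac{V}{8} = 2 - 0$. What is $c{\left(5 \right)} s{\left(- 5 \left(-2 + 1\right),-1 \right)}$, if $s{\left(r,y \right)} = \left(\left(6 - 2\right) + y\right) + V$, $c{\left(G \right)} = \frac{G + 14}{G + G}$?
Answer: $\frac{361}{10} \approx 36.1$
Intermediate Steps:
$c{\left(G \right)} = \frac{14 + G}{2 G}$
$V = 16$ ($V = 8 \left(2 - 0\right) = 8 \left(2 + 0\right) = 8 \cdot 2 = 16$)
$s{\left(r,y \right)} = 20 + y$ ($s{\left(r,y \right)} = \left(\left(6 - 2\right) + y\right) + 16 = \left(4 + y\right) + 16 = 20 + y$)
$c{\left(5 \right)} s{\left(- 5 \left(-2 + 1\right),-1 \right)} = \frac{14 + 5}{2 \cdot 5} \left(20 - 1\right) = \frac{1}{2} \cdot \frac{1}{5} \cdot 19 \cdot 19 = \frac{19}{10} \cdot 19 = \frac{361}{10}$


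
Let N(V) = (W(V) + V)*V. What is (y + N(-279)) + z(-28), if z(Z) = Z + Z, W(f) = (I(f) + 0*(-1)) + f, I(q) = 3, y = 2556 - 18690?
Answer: 138655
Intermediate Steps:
y = -16134
W(f) = 3 + f (W(f) = (3 + 0*(-1)) + f = (3 + 0) + f = 3 + f)
z(Z) = 2*Z
N(V) = V*(3 + 2*V) (N(V) = ((3 + V) + V)*V = (3 + 2*V)*V = V*(3 + 2*V))
(y + N(-279)) + z(-28) = (-16134 - 279*(3 + 2*(-279))) + 2*(-28) = (-16134 - 279*(3 - 558)) - 56 = (-16134 - 279*(-555)) - 56 = (-16134 + 154845) - 56 = 138711 - 56 = 138655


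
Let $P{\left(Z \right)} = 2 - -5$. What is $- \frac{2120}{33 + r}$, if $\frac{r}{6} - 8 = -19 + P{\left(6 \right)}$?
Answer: $- \frac{2120}{9} \approx -235.56$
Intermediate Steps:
$P{\left(Z \right)} = 7$ ($P{\left(Z \right)} = 2 + 5 = 7$)
$r = -24$ ($r = 48 + 6 \left(-19 + 7\right) = 48 + 6 \left(-12\right) = 48 - 72 = -24$)
$- \frac{2120}{33 + r} = - \frac{2120}{33 - 24} = - \frac{2120}{9}$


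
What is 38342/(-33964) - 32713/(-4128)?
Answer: 238197139/35050848 ≈ 6.7958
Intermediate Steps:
38342/(-33964) - 32713/(-4128) = 38342*(-1/33964) - 32713*(-1/4128) = -19171/16982 + 32713/4128 = 238197139/35050848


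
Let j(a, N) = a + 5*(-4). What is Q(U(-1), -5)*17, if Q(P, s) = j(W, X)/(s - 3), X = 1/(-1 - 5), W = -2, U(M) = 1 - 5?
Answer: 187/4 ≈ 46.750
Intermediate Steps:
U(M) = -4
X = -1/6 (X = 1/(-6) = -1/6 ≈ -0.16667)
j(a, N) = -20 + a (j(a, N) = a - 20 = -20 + a)
Q(P, s) = -22/(-3 + s) (Q(P, s) = (-20 - 2)/(s - 3) = -22/(-3 + s))
Q(U(-1), -5)*17 = -22/(-3 - 5)*17 = -22/(-8)*17 = -22*(-1/8)*17 = (11/4)*17 = 187/4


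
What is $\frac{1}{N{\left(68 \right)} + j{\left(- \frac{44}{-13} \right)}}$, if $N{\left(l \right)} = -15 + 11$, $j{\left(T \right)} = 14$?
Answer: $\frac{1}{10} \approx 0.1$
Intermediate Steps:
$N{\left(l \right)} = -4$
$\frac{1}{N{\left(68 \right)} + j{\left(- \frac{44}{-13} \right)}} = \frac{1}{-4 + 14} = \frac{1}{10}$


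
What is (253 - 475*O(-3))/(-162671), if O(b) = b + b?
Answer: -3103/162671 ≈ -0.019075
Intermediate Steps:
O(b) = 2*b
(253 - 475*O(-3))/(-162671) = (253 - 950*(-3))/(-162671) = (253 - 475*(-6))*(-1/162671) = (253 + 2850)*(-1/162671) = 3103*(-1/162671) = -3103/162671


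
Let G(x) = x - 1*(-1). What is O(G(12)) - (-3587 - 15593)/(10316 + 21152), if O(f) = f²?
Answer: 1334318/7867 ≈ 169.61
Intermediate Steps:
G(x) = 1 + x (G(x) = x + 1 = 1 + x)
O(G(12)) - (-3587 - 15593)/(10316 + 21152) = (1 + 12)² - (-3587 - 15593)/(10316 + 21152) = 13² - (-19180)/31468 = 169 - (-19180)/31468 = 169 - 1*(-4795/7867) = 169 + 4795/7867 = 1334318/7867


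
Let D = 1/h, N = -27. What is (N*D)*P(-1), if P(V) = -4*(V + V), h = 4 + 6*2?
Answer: -27/2 ≈ -13.500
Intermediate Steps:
h = 16 (h = 4 + 12 = 16)
D = 1/16 ≈ 0.062500
P(V) = -8*V
(N*D)*P(-1) = (-27*1/16)*(-8*(-1)) = -27/16*8 = -27/2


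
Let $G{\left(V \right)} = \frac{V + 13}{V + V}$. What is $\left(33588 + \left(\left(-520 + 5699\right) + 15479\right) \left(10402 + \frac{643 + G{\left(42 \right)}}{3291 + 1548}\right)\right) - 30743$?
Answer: $\frac{14557945310987}{67746} \approx 2.1489 \cdot 10^{8}$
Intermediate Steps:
$G{\left(V \right)} = \frac{13 + V}{2 V}$
$\left(33588 + \left(\left(-520 + 5699\right) + 15479\right) \left(10402 + \frac{643 + G{\left(42 \right)}}{3291 + 1548}\right)\right) - 30743 = \left(33588 + \left(\left(-520 + 5699\right) + 15479\right) \left(10402 + \frac{643 + \frac{13 + 42}{2 \cdot 42}}{3291 + 1548}\right)\right) - 30743 = \left(33588 + \left(5179 + 15479\right) \left(10402 + \frac{643 + \frac{1}{2} \cdot \frac{1}{42} \cdot 55}{4839}\right)\right) - 30743 = \left(33588 + 20658 \left(10402 + \left(643 + \frac{55}{84}\right) \frac{1}{4839}\right)\right) - 30743 = \left(33588 + 20658 \left(10402 + \frac{54067}{84} \cdot \frac{1}{4839}\right)\right) - 30743 = \left(33588 + 20658 \left(10402 + \frac{54067}{406476}\right)\right) - 30743 = \left(33588 + 20658 \cdot \frac{4228217419}{406476}\right) - 30743 = \left(33588 + \frac{14557752573617}{67746}\right) - 30743 = \frac{14560028026265}{67746} - 30743 = \frac{14557945310987}{67746}$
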